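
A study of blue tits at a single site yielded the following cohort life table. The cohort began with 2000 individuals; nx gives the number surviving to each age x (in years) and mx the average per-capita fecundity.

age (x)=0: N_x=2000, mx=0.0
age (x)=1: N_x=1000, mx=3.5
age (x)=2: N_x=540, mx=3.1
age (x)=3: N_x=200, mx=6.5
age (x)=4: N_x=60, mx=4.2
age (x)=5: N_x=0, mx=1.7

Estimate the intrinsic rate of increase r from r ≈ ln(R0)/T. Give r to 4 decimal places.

lx = nx/n0 = nx/2000: 1, 0.5, 0.27, 0.1, 0.03, 0
R0 = Σ lx·mx = 0 + 1.75 + 0.837 + 0.65 + 0.126 + 0 = 3.363
Σ x·lx·mx = 5.878; T = 5.878/3.363 = 1.74784…
r ≈ ln(R0)/T = ln(3.363)/1.74784… = 0.693902… → 0.6939

0.6939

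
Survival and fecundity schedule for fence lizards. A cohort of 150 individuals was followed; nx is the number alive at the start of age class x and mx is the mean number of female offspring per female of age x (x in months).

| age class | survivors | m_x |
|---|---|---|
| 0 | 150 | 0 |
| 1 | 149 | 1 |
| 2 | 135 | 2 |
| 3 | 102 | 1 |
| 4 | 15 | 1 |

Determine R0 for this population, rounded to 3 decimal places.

lx = nx/n0 = nx/150: 1, 0.99333…, 0.9, 0.68, 0.1
lx·mx by age: 0, 0.993333…, 1.8, 0.68, 0.1
R0 = Σ lx·mx = 3.573333… → 3.573

3.573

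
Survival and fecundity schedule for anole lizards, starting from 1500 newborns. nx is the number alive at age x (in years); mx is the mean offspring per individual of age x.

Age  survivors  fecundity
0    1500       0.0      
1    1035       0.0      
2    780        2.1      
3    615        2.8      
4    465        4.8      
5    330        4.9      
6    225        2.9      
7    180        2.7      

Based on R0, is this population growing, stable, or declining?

growing

lx = nx/n0 = nx/1500: 1, 0.69, 0.52, 0.41, 0.31, 0.22, 0.15, 0.12
R0 = Σ lx·mx = 0 + 0 + 1.092 + 1.148 + 1.488 + 1.078 + 0.435 + 0.324 = 5.565
R0 > 1, so the population is growing.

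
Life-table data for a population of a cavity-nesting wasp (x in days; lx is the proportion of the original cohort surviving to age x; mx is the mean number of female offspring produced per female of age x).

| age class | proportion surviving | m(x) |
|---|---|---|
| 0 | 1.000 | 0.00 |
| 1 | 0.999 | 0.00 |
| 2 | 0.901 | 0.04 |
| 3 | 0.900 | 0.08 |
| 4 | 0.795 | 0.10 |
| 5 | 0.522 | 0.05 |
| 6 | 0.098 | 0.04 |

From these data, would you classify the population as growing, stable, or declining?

R0 = Σ lx·mx = 0 + 0 + 0.03604 + 0.072 + 0.0795 + 0.0261 + 0.00392 = 0.21756
R0 < 1, so the population is declining.

declining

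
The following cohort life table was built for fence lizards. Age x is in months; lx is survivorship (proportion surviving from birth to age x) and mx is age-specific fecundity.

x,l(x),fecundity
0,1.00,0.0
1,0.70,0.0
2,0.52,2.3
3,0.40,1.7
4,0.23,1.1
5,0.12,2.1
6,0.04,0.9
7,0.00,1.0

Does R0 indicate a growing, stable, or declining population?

R0 = Σ lx·mx = 0 + 0 + 1.196 + 0.68 + 0.253 + 0.252 + 0.036 + 0 = 2.417
R0 > 1, so the population is growing.

growing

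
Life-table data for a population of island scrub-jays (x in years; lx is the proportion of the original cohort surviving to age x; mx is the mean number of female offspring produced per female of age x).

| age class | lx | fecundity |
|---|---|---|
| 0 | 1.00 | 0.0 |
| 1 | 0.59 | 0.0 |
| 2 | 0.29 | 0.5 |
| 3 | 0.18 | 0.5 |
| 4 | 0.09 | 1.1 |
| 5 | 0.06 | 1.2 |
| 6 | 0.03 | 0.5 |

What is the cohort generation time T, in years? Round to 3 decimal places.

lx·mx: 0, 0, 0.145, 0.09, 0.099, 0.072, 0.015 → R0 = 0.421
x·lx·mx: 0, 0, 0.29, 0.27, 0.396, 0.36, 0.09 → Σ = 1.406
T = 1.406 / 0.421 = 3.339667… → 3.340

3.340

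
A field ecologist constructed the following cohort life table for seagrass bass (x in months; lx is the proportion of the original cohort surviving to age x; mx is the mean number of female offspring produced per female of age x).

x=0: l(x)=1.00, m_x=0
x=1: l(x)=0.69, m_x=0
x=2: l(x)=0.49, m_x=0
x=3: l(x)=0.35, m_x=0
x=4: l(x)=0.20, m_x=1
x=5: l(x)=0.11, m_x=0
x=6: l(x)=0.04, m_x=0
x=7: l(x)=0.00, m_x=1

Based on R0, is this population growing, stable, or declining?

declining

R0 = Σ lx·mx = 0 + 0 + 0 + 0 + 0.2 + 0 + 0 + 0 = 0.2
R0 < 1, so the population is declining.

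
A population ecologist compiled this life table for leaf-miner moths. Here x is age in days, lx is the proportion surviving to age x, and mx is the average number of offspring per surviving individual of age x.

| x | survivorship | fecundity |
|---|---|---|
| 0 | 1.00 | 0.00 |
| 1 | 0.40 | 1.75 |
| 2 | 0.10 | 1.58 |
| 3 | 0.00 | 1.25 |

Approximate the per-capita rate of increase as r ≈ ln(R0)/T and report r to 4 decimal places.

-0.1293

R0 = Σ lx·mx = 0 + 0.7 + 0.158 + 0 = 0.858
Σ x·lx·mx = 1.016; T = 1.016/0.858 = 1.18415…
r ≈ ln(R0)/T = ln(0.858)/1.18415… = -0.129334… → -0.1293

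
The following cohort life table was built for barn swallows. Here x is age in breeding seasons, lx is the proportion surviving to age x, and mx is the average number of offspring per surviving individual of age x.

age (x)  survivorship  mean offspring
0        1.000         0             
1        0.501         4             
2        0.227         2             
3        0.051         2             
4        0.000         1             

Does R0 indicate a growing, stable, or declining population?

R0 = Σ lx·mx = 0 + 2.004 + 0.454 + 0.102 + 0 = 2.56
R0 > 1, so the population is growing.

growing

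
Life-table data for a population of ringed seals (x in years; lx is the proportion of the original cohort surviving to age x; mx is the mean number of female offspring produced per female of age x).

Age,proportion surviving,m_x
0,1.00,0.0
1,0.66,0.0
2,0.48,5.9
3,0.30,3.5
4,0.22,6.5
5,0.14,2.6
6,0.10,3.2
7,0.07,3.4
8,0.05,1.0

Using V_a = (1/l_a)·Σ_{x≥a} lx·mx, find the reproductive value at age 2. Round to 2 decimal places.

lx·mx for x ≥ 2: 2.832, 1.05, 1.43, 0.364, 0.32, 0.238, 0.05 → sum = 6.284
V_2 = 6.284 / l_2 = 6.284 / 0.48 = 13.091667… → 13.09

13.09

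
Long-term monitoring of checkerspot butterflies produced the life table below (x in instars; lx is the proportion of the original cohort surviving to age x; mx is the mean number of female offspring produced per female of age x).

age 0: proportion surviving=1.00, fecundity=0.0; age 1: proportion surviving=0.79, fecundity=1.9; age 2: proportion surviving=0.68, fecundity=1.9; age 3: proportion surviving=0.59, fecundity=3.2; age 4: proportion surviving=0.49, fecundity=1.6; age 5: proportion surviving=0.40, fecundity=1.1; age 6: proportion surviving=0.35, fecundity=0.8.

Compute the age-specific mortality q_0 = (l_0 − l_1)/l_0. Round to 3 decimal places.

0.210

q_0 = (l_0 − l_1) / l_0 = (1 − 0.79) / 1
     = 0.21 / 1 = 0.21 → 0.210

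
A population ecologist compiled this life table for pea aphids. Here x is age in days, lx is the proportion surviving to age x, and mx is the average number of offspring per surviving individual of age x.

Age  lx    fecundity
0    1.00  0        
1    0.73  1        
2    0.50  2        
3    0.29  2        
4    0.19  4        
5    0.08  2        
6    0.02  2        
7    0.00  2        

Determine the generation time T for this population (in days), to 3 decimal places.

lx·mx: 0, 0.73, 1, 0.58, 0.76, 0.16, 0.04, 0 → R0 = 3.27
x·lx·mx: 0, 0.73, 2, 1.74, 3.04, 0.8, 0.24, 0 → Σ = 8.55
T = 8.55 / 3.27 = 2.614679… → 2.615

2.615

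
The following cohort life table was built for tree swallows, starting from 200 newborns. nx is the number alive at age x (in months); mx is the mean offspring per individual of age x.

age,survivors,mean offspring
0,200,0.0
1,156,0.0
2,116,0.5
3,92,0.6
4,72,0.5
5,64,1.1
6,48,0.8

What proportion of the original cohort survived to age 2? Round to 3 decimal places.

0.580

l_2 = n_2/n_0 = 116/200 = 0.58 → 0.580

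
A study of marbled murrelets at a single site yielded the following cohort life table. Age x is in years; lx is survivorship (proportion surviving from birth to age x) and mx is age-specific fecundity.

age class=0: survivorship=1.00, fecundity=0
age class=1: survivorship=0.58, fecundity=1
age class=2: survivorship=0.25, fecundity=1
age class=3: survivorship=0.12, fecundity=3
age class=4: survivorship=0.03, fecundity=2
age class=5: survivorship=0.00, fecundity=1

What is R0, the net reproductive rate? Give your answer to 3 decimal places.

1.250

lx·mx by age: 0, 0.58, 0.25, 0.36, 0.06, 0
R0 = Σ lx·mx = 1.25 → 1.250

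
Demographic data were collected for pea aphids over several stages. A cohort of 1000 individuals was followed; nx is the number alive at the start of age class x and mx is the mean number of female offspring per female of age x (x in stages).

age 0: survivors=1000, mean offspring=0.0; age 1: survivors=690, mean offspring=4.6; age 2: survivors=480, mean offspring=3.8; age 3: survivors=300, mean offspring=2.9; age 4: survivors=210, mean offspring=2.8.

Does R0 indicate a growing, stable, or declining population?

growing

lx = nx/n0 = nx/1000: 1, 0.69, 0.48, 0.3, 0.21
R0 = Σ lx·mx = 0 + 3.174 + 1.824 + 0.87 + 0.588 = 6.456
R0 > 1, so the population is growing.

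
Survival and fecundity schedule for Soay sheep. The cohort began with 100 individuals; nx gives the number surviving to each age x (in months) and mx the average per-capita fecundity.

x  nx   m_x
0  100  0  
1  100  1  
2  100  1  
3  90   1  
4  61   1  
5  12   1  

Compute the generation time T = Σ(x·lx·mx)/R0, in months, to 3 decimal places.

lx = nx/n0 = nx/100: 1, 1, 1, 0.9, 0.61, 0.12
lx·mx: 0, 1, 1, 0.9, 0.61, 0.12 → R0 = 3.63
x·lx·mx: 0, 1, 2, 2.7, 2.44, 0.6 → Σ = 8.74
T = 8.74 / 3.63 = 2.407713… → 2.408

2.408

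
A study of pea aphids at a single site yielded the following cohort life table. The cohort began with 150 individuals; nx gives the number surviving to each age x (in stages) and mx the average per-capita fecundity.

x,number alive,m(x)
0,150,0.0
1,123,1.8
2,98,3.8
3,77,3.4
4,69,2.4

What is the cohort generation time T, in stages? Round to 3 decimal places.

lx = nx/n0 = nx/150: 1, 0.82, 0.65333…, 0.51333…, 0.46
lx·mx: 0, 1.476, 2.482667…, 1.745333…, 1.104 → R0 = 6.808…
x·lx·mx: 0, 1.476, 4.965333…, 5.236…, 4.416 → Σ = 16.093333…
T = 16.093333… / 6.808… = 2.363886… → 2.364

2.364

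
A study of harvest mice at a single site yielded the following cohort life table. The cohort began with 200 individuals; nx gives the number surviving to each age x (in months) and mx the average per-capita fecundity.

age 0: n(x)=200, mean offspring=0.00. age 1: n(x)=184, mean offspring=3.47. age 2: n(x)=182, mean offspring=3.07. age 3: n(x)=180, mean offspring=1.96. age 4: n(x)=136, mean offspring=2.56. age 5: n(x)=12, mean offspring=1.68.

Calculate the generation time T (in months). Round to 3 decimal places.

lx = nx/n0 = nx/200: 1, 0.92, 0.91, 0.9, 0.68, 0.06
lx·mx: 0, 3.1924, 2.7937, 1.764, 1.7408, 0.1008 → R0 = 9.5917
x·lx·mx: 0, 3.1924, 5.5874, 5.292, 6.9632, 0.504 → Σ = 21.539
T = 21.539 / 9.5917 = 2.245587… → 2.246

2.246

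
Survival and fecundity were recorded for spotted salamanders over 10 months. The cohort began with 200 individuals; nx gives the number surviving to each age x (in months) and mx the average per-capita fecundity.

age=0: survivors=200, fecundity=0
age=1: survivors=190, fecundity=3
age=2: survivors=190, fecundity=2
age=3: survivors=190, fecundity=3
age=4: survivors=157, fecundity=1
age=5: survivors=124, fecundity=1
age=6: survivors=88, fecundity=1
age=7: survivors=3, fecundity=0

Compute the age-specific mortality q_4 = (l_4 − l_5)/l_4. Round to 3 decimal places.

lx = nx/n0 = nx/200: 1, 0.95, 0.95, 0.95, 0.785, 0.62, 0.44, 0.015
q_4 = (l_4 − l_5) / l_4 = (0.785 − 0.62) / 0.785
     = 0.165 / 0.785 = 0.210191… → 0.210

0.210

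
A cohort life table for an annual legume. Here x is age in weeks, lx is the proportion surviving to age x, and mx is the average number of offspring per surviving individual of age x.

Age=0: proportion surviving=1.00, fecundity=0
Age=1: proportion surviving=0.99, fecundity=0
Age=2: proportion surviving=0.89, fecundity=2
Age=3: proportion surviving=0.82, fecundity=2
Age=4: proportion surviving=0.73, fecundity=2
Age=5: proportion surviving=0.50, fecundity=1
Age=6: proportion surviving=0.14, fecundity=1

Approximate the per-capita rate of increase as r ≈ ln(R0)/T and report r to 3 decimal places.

0.534

R0 = Σ lx·mx = 0 + 0 + 1.78 + 1.64 + 1.46 + 0.5 + 0.14 = 5.52
Σ x·lx·mx = 17.66; T = 17.66/5.52 = 3.19928…
r ≈ ln(R0)/T = ln(5.52)/3.19928… = 0.53399… → 0.534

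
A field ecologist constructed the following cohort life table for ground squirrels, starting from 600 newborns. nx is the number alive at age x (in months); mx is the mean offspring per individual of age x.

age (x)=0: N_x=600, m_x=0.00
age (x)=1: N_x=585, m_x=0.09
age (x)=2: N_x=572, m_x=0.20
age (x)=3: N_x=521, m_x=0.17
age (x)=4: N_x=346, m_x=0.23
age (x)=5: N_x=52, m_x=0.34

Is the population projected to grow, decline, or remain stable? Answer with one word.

lx = nx/n0 = nx/600: 1, 0.975, 0.95333…, 0.86833…, 0.57667…, 0.08667…
R0 = Σ lx·mx = 0 + 0.08775 + 0.190667… + 0.147617… + 0.132633… + 0.029467… = 0.588133…
R0 < 1, so the population is declining.

declining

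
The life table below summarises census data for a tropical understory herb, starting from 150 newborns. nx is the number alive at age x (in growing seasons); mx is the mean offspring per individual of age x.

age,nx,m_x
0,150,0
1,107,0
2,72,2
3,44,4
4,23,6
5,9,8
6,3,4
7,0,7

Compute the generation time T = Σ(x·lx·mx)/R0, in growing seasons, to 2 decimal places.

3.32

lx = nx/n0 = nx/150: 1, 0.71333…, 0.48, 0.29333…, 0.15333…, 0.06, 0.02, 0
lx·mx: 0, 0, 0.96, 1.173333…, 0.92…, 0.48, 0.08, 0 → R0 = 3.613333…
x·lx·mx: 0, 0, 1.92, 3.52…, 3.68…, 2.4, 0.48, 0 → Σ = 12…
T = 12… / 3.613333… = 3.321033… → 3.32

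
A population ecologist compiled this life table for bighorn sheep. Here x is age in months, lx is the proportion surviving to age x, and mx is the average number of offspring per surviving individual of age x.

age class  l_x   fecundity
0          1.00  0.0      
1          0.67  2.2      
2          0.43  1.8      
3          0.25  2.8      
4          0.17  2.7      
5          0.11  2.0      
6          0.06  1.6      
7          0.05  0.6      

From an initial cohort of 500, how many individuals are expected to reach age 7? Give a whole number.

Expected survivors = N0 · l_7 = 500 × 0.05 = 25 → 25

25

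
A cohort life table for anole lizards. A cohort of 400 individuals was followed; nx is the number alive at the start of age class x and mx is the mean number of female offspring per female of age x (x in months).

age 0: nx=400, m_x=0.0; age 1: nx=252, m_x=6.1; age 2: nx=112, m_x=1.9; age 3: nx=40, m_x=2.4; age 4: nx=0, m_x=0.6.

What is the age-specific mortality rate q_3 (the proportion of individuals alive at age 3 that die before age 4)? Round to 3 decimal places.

1.000

lx = nx/n0 = nx/400: 1, 0.63, 0.28, 0.1, 0
q_3 = (l_3 − l_4) / l_3 = (0.1 − 0) / 0.1
     = 0.1 / 0.1 = 1 → 1.000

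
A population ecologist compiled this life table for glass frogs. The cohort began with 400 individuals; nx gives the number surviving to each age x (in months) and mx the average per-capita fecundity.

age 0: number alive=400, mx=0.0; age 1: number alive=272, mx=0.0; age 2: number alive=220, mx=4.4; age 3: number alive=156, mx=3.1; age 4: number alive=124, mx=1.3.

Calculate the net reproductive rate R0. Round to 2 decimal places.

lx = nx/n0 = nx/400: 1, 0.68, 0.55, 0.39, 0.31
lx·mx by age: 0, 0, 2.42, 1.209, 0.403
R0 = Σ lx·mx = 4.032 → 4.03

4.03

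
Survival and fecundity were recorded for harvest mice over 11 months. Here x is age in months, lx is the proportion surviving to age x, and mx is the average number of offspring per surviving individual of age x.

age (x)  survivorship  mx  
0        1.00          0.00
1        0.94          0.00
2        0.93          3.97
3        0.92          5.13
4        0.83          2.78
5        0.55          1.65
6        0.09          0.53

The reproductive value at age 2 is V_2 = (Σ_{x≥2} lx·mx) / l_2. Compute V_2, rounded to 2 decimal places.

lx·mx for x ≥ 2: 3.6921, 4.7196, 2.3074, 0.9075, 0.0477 → sum = 11.6743
V_2 = 11.6743 / l_2 = 11.6743 / 0.93 = 12.553011… → 12.55

12.55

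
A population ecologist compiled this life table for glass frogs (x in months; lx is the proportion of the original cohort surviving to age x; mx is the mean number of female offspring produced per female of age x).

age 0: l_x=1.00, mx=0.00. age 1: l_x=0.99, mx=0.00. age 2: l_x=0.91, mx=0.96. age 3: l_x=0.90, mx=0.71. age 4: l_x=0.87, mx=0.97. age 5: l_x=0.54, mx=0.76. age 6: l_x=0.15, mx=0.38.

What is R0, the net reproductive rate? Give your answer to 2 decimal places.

2.82

lx·mx by age: 0, 0, 0.8736, 0.639, 0.8439, 0.4104, 0.057
R0 = Σ lx·mx = 2.8239 → 2.82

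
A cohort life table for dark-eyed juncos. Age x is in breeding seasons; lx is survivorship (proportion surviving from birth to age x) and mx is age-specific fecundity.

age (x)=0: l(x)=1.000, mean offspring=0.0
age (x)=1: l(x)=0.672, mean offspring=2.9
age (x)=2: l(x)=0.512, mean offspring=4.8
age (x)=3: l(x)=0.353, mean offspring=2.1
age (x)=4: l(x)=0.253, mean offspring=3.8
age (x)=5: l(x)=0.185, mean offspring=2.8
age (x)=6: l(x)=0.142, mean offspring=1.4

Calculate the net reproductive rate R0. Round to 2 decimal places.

lx·mx by age: 0, 1.9488, 2.4576, 0.7413, 0.9614, 0.518, 0.1988
R0 = Σ lx·mx = 6.8259 → 6.83

6.83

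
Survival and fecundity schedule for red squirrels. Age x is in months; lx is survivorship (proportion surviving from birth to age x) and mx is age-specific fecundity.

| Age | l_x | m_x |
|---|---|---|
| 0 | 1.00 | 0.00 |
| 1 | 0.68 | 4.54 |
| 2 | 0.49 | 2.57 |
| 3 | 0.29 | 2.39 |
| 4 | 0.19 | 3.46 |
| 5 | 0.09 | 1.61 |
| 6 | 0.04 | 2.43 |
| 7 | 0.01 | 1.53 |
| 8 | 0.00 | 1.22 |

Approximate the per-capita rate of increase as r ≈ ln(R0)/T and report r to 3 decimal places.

R0 = Σ lx·mx = 0 + 3.0872 + 1.2593 + 0.6931 + 0.6574 + 0.1449 + 0.0972 + 0.0153 + 0 = 5.9544
Σ x·lx·mx = 11.7295; T = 11.7295/5.9544 = 1.96989…
r ≈ ln(R0)/T = ln(5.9544)/1.96989… = 0.9057… → 0.906

0.906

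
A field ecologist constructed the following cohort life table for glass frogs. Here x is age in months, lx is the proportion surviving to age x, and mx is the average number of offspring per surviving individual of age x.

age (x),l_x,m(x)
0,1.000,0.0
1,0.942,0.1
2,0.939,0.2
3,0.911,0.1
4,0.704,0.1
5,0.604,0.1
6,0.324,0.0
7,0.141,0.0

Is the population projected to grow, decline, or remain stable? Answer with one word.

declining

R0 = Σ lx·mx = 0 + 0.0942 + 0.1878 + 0.0911 + 0.0704 + 0.0604 + 0 + 0 = 0.5039
R0 < 1, so the population is declining.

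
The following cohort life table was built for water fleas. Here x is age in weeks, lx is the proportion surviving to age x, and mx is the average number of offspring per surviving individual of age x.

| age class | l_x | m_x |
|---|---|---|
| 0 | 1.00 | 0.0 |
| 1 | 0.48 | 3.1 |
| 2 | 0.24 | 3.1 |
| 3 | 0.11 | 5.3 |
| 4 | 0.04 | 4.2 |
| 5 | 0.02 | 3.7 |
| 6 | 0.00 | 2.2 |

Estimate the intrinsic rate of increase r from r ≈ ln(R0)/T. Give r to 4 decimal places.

0.5923

R0 = Σ lx·mx = 0 + 1.488 + 0.744 + 0.583 + 0.168 + 0.074 + 0 = 3.057
Σ x·lx·mx = 5.767; T = 5.767/3.057 = 1.88649…
r ≈ ln(R0)/T = ln(3.057)/1.88649… = 0.592335… → 0.5923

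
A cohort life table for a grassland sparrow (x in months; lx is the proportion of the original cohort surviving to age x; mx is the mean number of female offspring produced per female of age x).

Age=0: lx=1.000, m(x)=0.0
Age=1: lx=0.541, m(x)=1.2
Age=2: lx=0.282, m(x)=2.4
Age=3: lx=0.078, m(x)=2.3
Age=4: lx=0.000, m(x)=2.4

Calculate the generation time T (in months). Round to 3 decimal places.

lx·mx: 0, 0.6492, 0.6768, 0.1794, 0 → R0 = 1.5054
x·lx·mx: 0, 0.6492, 1.3536, 0.5382, 0 → Σ = 2.541
T = 2.541 / 1.5054 = 1.687923… → 1.688

1.688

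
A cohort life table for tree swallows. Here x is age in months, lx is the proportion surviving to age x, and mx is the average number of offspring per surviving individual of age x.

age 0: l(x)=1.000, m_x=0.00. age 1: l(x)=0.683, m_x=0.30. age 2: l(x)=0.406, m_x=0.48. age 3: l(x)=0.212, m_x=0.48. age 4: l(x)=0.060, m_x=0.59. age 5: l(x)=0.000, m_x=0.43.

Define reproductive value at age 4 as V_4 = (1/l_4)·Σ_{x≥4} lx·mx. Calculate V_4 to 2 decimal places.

0.59

lx·mx for x ≥ 4: 0.0354, 0 → sum = 0.0354
V_4 = 0.0354 / l_4 = 0.0354 / 0.06 = 0.59 → 0.59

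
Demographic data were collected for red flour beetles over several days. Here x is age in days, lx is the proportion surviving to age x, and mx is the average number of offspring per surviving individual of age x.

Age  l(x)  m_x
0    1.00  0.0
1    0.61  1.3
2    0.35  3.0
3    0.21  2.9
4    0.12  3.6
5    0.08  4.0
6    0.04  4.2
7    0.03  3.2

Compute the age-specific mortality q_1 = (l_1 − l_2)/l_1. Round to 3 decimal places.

q_1 = (l_1 − l_2) / l_1 = (0.61 − 0.35) / 0.61
     = 0.26 / 0.61 = 0.42623… → 0.426

0.426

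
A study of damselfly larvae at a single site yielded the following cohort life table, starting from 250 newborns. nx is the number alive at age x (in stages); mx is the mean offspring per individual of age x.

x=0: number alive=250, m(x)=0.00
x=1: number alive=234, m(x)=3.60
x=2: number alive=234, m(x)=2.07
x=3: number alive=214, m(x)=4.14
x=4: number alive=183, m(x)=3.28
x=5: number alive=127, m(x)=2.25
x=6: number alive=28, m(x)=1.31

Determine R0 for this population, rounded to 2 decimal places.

lx = nx/n0 = nx/250: 1, 0.936, 0.936, 0.856, 0.732, 0.508, 0.112
lx·mx by age: 0, 3.3696, 1.93752, 3.54384, 2.40096, 1.143, 0.14672
R0 = Σ lx·mx = 12.54164 → 12.54

12.54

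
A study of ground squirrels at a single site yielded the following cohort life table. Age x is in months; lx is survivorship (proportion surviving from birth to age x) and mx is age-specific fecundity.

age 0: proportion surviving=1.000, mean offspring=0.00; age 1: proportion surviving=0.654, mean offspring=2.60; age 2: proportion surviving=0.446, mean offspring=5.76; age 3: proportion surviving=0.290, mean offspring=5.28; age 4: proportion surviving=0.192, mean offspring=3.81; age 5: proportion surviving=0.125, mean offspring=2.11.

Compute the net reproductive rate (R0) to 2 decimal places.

6.80

lx·mx by age: 0, 1.7004, 2.56896, 1.5312, 0.73152, 0.26375
R0 = Σ lx·mx = 6.79583 → 6.80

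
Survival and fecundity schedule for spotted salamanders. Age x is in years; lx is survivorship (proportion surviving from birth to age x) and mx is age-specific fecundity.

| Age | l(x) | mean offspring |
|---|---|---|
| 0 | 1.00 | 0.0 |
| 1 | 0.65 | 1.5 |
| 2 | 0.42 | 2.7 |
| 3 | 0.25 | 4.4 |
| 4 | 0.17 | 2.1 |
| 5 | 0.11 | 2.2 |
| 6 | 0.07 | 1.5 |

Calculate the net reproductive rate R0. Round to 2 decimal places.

3.91

lx·mx by age: 0, 0.975, 1.134, 1.1, 0.357, 0.242, 0.105
R0 = Σ lx·mx = 3.913 → 3.91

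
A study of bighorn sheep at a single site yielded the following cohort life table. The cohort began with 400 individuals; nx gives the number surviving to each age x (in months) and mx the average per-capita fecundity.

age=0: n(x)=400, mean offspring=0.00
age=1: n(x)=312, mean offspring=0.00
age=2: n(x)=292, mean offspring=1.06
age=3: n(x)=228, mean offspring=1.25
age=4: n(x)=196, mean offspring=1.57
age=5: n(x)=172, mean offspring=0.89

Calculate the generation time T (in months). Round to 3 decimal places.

3.288

lx = nx/n0 = nx/400: 1, 0.78, 0.73, 0.57, 0.49, 0.43
lx·mx: 0, 0, 0.7738, 0.7125, 0.7693, 0.3827 → R0 = 2.6383
x·lx·mx: 0, 0, 1.5476, 2.1375, 3.0772, 1.9135 → Σ = 8.6758
T = 8.6758 / 2.6383 = 3.288405… → 3.288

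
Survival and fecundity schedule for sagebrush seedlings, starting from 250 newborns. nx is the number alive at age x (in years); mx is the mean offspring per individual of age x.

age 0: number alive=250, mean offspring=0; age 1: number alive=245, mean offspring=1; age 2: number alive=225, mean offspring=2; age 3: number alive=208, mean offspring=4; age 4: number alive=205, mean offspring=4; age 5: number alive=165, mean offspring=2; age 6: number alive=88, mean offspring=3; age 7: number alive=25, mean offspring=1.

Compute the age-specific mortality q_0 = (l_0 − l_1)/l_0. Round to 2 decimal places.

lx = nx/n0 = nx/250: 1, 0.98, 0.9, 0.832, 0.82, 0.66, 0.352, 0.1
q_0 = (l_0 − l_1) / l_0 = (1 − 0.98) / 1
     = 0.02 / 1 = 0.02 → 0.02

0.02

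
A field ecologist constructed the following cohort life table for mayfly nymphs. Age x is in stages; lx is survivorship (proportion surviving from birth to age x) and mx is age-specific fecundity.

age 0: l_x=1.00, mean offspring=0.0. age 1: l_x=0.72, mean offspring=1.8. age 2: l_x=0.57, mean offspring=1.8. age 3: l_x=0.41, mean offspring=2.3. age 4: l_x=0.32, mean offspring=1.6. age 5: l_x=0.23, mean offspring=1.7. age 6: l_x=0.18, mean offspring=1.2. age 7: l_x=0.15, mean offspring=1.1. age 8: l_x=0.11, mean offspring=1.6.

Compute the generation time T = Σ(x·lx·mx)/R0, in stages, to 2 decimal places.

lx·mx: 0, 1.296, 1.026, 0.943, 0.512, 0.391, 0.216, 0.165, 0.176 → R0 = 4.725
x·lx·mx: 0, 1.296, 2.052, 2.829, 2.048, 1.955, 1.296, 1.155, 1.408 → Σ = 14.039
T = 14.039 / 4.725 = 2.971217… → 2.97

2.97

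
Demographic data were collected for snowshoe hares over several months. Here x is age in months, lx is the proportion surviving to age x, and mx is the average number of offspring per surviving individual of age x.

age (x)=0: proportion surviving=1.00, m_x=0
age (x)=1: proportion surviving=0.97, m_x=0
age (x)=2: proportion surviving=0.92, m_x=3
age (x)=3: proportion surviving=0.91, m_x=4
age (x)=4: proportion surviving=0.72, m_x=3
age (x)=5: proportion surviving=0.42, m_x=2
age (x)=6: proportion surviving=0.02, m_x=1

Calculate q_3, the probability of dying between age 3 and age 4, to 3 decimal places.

0.209

q_3 = (l_3 − l_4) / l_3 = (0.91 − 0.72) / 0.91
     = 0.19 / 0.91 = 0.208791… → 0.209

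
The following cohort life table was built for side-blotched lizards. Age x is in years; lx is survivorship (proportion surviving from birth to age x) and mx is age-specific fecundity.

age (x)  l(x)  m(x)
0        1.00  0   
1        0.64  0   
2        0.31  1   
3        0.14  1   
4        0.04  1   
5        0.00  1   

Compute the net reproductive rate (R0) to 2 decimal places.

0.49

lx·mx by age: 0, 0, 0.31, 0.14, 0.04, 0
R0 = Σ lx·mx = 0.49 → 0.49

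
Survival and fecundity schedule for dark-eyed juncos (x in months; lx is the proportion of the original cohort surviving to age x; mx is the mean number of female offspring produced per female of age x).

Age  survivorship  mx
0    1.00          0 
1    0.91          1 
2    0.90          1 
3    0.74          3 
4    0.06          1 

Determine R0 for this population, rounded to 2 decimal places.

lx·mx by age: 0, 0.91, 0.9, 2.22, 0.06
R0 = Σ lx·mx = 4.09 → 4.09

4.09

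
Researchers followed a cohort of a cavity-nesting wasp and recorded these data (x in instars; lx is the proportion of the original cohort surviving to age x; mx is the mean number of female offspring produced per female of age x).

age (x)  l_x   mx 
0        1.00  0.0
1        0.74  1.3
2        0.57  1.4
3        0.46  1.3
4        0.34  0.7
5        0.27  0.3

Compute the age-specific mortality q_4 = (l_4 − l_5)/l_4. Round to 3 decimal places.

0.206

q_4 = (l_4 − l_5) / l_4 = (0.34 − 0.27) / 0.34
     = 0.07 / 0.34 = 0.205882… → 0.206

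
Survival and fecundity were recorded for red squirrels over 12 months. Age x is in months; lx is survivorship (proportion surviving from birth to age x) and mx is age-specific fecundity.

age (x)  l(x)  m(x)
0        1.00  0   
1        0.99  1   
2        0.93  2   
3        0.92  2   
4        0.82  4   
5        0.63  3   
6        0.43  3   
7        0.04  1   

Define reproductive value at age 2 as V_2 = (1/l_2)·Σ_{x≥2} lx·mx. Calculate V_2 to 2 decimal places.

10.97

lx·mx for x ≥ 2: 1.86, 1.84, 3.28, 1.89, 1.29, 0.04 → sum = 10.2
V_2 = 10.2 / l_2 = 10.2 / 0.93 = 10.967742… → 10.97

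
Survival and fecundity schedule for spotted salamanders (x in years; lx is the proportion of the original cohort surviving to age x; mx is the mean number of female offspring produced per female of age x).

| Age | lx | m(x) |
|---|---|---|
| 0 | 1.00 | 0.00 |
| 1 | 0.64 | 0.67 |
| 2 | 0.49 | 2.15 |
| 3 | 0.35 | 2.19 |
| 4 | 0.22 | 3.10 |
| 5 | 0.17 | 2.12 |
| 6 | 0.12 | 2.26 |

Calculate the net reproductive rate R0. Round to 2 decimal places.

lx·mx by age: 0, 0.4288, 1.0535, 0.7665, 0.682, 0.3604, 0.2712
R0 = Σ lx·mx = 3.5624 → 3.56

3.56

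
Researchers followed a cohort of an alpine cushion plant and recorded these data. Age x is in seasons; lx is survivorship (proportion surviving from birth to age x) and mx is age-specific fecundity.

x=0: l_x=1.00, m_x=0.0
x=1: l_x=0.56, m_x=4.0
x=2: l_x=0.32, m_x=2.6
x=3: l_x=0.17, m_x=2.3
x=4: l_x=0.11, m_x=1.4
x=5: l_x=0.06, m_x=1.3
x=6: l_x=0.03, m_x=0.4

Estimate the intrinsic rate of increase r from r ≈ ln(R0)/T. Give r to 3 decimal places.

R0 = Σ lx·mx = 0 + 2.24 + 0.832 + 0.391 + 0.154 + 0.078 + 0.012 = 3.707
Σ x·lx·mx = 6.155; T = 6.155/3.707 = 1.66037…
r ≈ ln(R0)/T = ln(3.707)/1.66037… = 0.78911… → 0.789

0.789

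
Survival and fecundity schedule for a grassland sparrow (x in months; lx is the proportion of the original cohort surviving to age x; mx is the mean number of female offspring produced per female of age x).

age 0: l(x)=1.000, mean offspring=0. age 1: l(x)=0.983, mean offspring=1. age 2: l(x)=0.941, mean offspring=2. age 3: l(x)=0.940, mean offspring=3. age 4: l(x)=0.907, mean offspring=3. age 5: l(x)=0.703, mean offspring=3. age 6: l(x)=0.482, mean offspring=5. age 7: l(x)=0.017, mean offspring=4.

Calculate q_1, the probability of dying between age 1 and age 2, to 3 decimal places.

0.043

q_1 = (l_1 − l_2) / l_1 = (0.983 − 0.941) / 0.983
     = 0.042 / 0.983 = 0.042726… → 0.043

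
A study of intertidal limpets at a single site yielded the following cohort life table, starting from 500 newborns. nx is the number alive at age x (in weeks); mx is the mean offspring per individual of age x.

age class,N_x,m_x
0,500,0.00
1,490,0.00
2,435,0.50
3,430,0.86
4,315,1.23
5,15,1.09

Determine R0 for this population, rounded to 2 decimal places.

lx = nx/n0 = nx/500: 1, 0.98, 0.87, 0.86, 0.63, 0.03
lx·mx by age: 0, 0, 0.435, 0.7396, 0.7749, 0.0327
R0 = Σ lx·mx = 1.9822 → 1.98

1.98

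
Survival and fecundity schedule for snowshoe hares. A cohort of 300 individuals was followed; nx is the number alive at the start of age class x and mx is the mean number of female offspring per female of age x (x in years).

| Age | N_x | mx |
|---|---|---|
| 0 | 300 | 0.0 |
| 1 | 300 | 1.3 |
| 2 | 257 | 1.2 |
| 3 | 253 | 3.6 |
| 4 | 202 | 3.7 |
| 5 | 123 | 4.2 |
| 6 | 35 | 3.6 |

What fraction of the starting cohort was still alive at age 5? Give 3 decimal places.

l_5 = n_5/n_0 = 123/300 = 0.41 → 0.410

0.410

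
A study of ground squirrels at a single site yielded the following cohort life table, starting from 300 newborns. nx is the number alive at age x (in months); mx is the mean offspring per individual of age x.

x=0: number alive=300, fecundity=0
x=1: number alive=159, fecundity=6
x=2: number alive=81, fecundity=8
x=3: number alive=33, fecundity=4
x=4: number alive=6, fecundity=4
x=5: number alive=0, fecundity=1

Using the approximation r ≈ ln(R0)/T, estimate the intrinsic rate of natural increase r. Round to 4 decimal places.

1.1336

lx = nx/n0 = nx/300: 1, 0.53, 0.27, 0.11, 0.02, 0
R0 = Σ lx·mx = 0 + 3.18 + 2.16 + 0.44 + 0.08 + 0 = 5.86
Σ x·lx·mx = 9.14; T = 9.14/5.86 = 1.55973…
r ≈ ln(R0)/T = ln(5.86)/1.55973… = 1.133628… → 1.1336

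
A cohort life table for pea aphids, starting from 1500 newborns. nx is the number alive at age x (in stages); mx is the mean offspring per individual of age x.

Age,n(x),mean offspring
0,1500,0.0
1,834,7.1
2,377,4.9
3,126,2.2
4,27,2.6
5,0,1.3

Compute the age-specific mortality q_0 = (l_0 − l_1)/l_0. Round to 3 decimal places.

0.444

lx = nx/n0 = nx/1500: 1, 0.556, 0.25133…, 0.084, 0.018, 0
q_0 = (l_0 − l_1) / l_0 = (1 − 0.556) / 1
     = 0.444 / 1 = 0.444 → 0.444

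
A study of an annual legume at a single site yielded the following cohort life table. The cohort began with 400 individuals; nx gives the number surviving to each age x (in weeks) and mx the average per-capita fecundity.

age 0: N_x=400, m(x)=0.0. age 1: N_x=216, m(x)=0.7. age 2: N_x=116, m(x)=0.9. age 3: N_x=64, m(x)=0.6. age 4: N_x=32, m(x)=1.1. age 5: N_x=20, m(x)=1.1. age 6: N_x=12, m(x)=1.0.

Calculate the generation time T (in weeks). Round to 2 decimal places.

lx = nx/n0 = nx/400: 1, 0.54, 0.29, 0.16, 0.08, 0.05, 0.03
lx·mx: 0, 0.378, 0.261, 0.096, 0.088, 0.055, 0.03 → R0 = 0.908
x·lx·mx: 0, 0.378, 0.522, 0.288, 0.352, 0.275, 0.18 → Σ = 1.995
T = 1.995 / 0.908 = 2.197137… → 2.20

2.20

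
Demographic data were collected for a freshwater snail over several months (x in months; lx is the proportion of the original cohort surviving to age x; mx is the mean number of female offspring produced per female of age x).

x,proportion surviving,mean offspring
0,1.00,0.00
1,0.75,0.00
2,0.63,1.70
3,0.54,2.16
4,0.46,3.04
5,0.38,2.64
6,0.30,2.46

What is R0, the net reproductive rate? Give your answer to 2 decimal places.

lx·mx by age: 0, 0, 1.071, 1.1664, 1.3984, 1.0032, 0.738
R0 = Σ lx·mx = 5.377 → 5.38

5.38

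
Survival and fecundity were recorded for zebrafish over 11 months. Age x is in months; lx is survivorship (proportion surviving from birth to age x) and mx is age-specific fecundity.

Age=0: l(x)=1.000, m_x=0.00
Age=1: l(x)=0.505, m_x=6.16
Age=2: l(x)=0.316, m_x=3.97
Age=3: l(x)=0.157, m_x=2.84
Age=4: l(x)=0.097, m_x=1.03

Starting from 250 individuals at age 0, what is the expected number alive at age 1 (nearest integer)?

Expected survivors = N0 · l_1 = 250 × 0.505 = 126.25 → 126

126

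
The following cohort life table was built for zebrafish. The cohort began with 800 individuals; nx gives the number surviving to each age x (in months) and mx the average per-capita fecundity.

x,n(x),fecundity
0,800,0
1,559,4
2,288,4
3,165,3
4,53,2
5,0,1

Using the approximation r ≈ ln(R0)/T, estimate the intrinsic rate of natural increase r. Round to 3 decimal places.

0.994

lx = nx/n0 = nx/800: 1, 0.69875, 0.36, 0.20625, 0.06625, 0
R0 = Σ lx·mx = 0 + 2.795 + 1.44 + 0.61875 + 0.1325 + 0 = 4.98625
Σ x·lx·mx = 8.06125; T = 8.06125/4.98625 = 1.6167…
r ≈ ln(R0)/T = ln(4.98625)/1.6167… = 0.99381… → 0.994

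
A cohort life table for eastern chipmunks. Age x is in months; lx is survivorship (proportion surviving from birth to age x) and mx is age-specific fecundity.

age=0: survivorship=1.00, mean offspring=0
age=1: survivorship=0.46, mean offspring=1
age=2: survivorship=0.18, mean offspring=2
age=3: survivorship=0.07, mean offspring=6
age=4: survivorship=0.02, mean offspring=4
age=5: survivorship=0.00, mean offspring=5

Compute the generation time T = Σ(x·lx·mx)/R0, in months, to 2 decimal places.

2.09

lx·mx: 0, 0.46, 0.36, 0.42, 0.08, 0 → R0 = 1.32
x·lx·mx: 0, 0.46, 0.72, 1.26, 0.32, 0 → Σ = 2.76
T = 2.76 / 1.32 = 2.090909… → 2.09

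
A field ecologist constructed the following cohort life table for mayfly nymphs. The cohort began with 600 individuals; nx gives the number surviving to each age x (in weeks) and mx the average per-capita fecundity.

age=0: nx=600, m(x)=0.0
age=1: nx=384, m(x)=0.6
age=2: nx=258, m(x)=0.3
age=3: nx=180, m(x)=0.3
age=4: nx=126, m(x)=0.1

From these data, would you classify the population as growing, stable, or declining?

declining

lx = nx/n0 = nx/600: 1, 0.64, 0.43, 0.3, 0.21
R0 = Σ lx·mx = 0 + 0.384 + 0.129 + 0.09 + 0.021 = 0.624
R0 < 1, so the population is declining.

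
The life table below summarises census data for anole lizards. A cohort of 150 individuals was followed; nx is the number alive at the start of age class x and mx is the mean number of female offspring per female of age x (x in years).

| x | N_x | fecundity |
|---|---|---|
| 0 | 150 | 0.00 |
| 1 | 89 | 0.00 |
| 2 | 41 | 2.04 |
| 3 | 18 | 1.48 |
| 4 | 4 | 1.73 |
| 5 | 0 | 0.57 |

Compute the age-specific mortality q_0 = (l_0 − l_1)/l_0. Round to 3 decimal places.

0.407

lx = nx/n0 = nx/150: 1, 0.59333…, 0.27333…, 0.12, 0.02667…, 0
q_0 = (l_0 − l_1) / l_0 = (1 − 0.593333…) / 1
     = 0.406667… / 1 = 0.406667… → 0.407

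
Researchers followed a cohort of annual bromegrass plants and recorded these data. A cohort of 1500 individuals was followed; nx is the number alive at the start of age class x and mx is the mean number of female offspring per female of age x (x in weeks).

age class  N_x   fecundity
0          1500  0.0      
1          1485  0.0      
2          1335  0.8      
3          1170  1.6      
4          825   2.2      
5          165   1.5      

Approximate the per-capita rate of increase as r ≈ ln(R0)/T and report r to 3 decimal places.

0.371

lx = nx/n0 = nx/1500: 1, 0.99, 0.89, 0.78, 0.55, 0.11
R0 = Σ lx·mx = 0 + 0 + 0.712 + 1.248 + 1.21 + 0.165 = 3.335
Σ x·lx·mx = 10.833; T = 10.833/3.335 = 3.24828…
r ≈ ln(R0)/T = ln(3.335)/3.24828… = 0.3708… → 0.371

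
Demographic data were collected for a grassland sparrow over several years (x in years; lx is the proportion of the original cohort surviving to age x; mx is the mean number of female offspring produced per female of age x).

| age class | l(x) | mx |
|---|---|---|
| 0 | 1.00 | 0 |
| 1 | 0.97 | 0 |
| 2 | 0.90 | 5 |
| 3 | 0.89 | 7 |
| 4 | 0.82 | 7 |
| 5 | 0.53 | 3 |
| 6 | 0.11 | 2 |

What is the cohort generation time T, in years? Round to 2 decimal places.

3.28

lx·mx: 0, 0, 4.5, 6.23, 5.74, 1.59, 0.22 → R0 = 18.28
x·lx·mx: 0, 0, 9, 18.69, 22.96, 7.95, 1.32 → Σ = 59.92
T = 59.92 / 18.28 = 3.277899… → 3.28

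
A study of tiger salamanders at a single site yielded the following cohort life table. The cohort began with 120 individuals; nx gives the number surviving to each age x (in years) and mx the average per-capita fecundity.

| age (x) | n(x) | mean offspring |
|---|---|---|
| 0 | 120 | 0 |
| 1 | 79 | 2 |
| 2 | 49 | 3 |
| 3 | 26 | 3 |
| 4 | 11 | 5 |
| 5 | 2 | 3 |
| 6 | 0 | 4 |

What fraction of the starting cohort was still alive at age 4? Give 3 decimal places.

l_4 = n_4/n_0 = 11/120 = 0.091667… → 0.092

0.092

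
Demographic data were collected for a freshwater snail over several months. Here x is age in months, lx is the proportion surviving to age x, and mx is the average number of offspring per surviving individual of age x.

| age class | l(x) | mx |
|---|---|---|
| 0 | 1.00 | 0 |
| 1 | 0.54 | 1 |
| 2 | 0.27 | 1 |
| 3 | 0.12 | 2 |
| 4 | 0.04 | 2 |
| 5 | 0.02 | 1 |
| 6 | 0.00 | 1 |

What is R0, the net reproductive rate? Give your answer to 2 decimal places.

lx·mx by age: 0, 0.54, 0.27, 0.24, 0.08, 0.02, 0
R0 = Σ lx·mx = 1.15 → 1.15

1.15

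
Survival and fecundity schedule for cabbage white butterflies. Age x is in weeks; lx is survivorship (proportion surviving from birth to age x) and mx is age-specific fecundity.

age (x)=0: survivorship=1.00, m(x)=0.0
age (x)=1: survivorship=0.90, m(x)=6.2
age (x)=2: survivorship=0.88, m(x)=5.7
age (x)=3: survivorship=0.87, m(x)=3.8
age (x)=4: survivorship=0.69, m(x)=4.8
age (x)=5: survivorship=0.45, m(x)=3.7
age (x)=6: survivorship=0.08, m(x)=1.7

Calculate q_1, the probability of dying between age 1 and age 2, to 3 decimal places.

q_1 = (l_1 − l_2) / l_1 = (0.9 − 0.88) / 0.9
     = 0.02 / 0.9 = 0.022222… → 0.022

0.022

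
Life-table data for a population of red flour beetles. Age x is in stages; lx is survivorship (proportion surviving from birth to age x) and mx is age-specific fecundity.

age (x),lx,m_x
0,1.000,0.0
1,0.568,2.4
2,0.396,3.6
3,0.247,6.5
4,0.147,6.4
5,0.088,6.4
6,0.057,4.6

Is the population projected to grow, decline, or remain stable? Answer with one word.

R0 = Σ lx·mx = 0 + 1.3632 + 1.4256 + 1.6055 + 0.9408 + 0.5632 + 0.2622 = 6.1605
R0 > 1, so the population is growing.

growing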